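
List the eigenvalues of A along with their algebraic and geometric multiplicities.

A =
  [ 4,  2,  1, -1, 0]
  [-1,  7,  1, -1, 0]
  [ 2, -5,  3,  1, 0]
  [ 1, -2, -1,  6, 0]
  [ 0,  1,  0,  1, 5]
λ = 5: alg = 5, geom = 3

Step 1 — factor the characteristic polynomial to read off the algebraic multiplicities:
  χ_A(x) = (x - 5)^5

Step 2 — compute geometric multiplicities via the rank-nullity identity g(λ) = n − rank(A − λI):
  rank(A − (5)·I) = 2, so dim ker(A − (5)·I) = n − 2 = 3

Summary:
  λ = 5: algebraic multiplicity = 5, geometric multiplicity = 3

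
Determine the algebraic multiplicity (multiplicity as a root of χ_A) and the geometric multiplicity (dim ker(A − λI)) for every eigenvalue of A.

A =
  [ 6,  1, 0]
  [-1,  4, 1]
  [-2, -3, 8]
λ = 6: alg = 3, geom = 1

Step 1 — factor the characteristic polynomial to read off the algebraic multiplicities:
  χ_A(x) = (x - 6)^3

Step 2 — compute geometric multiplicities via the rank-nullity identity g(λ) = n − rank(A − λI):
  rank(A − (6)·I) = 2, so dim ker(A − (6)·I) = n − 2 = 1

Summary:
  λ = 6: algebraic multiplicity = 3, geometric multiplicity = 1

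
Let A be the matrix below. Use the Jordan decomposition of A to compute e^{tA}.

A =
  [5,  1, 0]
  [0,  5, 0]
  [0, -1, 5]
e^{tA} =
  [exp(5*t), t*exp(5*t), 0]
  [0, exp(5*t), 0]
  [0, -t*exp(5*t), exp(5*t)]

Strategy: write A = P · J · P⁻¹ where J is a Jordan canonical form, so e^{tA} = P · e^{tJ} · P⁻¹, and e^{tJ} can be computed block-by-block.

A has Jordan form
J =
  [5, 1, 0]
  [0, 5, 0]
  [0, 0, 5]
(up to reordering of blocks).

Per-block formulas:
  For a 2×2 Jordan block J_2(5): exp(t · J_2(5)) = e^(5t)·(I + t·N), where N is the 2×2 nilpotent shift.
  For a 1×1 block at λ = 5: exp(t · [5]) = [e^(5t)].

After assembling e^{tJ} and conjugating by P, we get:

e^{tA} =
  [exp(5*t), t*exp(5*t), 0]
  [0, exp(5*t), 0]
  [0, -t*exp(5*t), exp(5*t)]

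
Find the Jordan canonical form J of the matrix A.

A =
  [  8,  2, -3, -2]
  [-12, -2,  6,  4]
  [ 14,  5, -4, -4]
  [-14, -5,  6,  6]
J_3(2) ⊕ J_1(2)

The characteristic polynomial is
  det(x·I − A) = x^4 - 8*x^3 + 24*x^2 - 32*x + 16 = (x - 2)^4

Eigenvalues and multiplicities (the geometric multiplicity of λ is n − rank(A − λI), which equals the number of Jordan blocks for λ):
  λ = 2: algebraic multiplicity = 4, geometric multiplicity = 2

Determining the block sizes for each eigenvalue:
  λ = 2: with am = 4 and gm = 2, the partition is not yet determined (e.g. several partitions of 4 into 2 parts exist). Let N = A − (2)·I. Computing rank(N^1) = 2, rank(N^2) = 1, rank(N^3) = 0; the number of blocks of size ≥ j is rank(N^{j−1}) − rank(N^j), giving [2, 1, 1]. So we have 1 block(s) of size 3, 1 block(s) of size 1 → block sizes [3, 1]

Assembling the blocks gives a Jordan form
J =
  [2, 1, 0, 0]
  [0, 2, 1, 0]
  [0, 0, 2, 0]
  [0, 0, 0, 2]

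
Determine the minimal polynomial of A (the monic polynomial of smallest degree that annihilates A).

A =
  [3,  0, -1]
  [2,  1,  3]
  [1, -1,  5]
x^3 - 9*x^2 + 27*x - 27

The characteristic polynomial is χ_A(x) = (x - 3)^3, so the eigenvalues are known. The minimal polynomial is
  m_A(x) = Π_λ (x − λ)^{k_λ}
where k_λ is the size of the *largest* Jordan block for λ (equivalently, the smallest k with (A − λI)^k v = 0 for every generalised eigenvector v of λ).

  λ = 3: largest Jordan block has size 3, contributing (x − 3)^3

So m_A(x) = (x - 3)^3 = x^3 - 9*x^2 + 27*x - 27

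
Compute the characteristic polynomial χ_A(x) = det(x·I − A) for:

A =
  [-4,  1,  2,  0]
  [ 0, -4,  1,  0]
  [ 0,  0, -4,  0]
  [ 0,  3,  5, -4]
x^4 + 16*x^3 + 96*x^2 + 256*x + 256

Expanding det(x·I − A) (e.g. by cofactor expansion or by noting that A is similar to its Jordan form J, which has the same characteristic polynomial as A) gives
  χ_A(x) = x^4 + 16*x^3 + 96*x^2 + 256*x + 256
which factors as (x + 4)^4. The eigenvalues (with algebraic multiplicities) are λ = -4 with multiplicity 4.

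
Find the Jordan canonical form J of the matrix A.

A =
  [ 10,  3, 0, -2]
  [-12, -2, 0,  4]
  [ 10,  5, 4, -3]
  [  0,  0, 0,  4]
J_2(4) ⊕ J_2(4)

The characteristic polynomial is
  det(x·I − A) = x^4 - 16*x^3 + 96*x^2 - 256*x + 256 = (x - 4)^4

Eigenvalues and multiplicities (the geometric multiplicity of λ is n − rank(A − λI), which equals the number of Jordan blocks for λ):
  λ = 4: algebraic multiplicity = 4, geometric multiplicity = 2

Determining the block sizes for each eigenvalue:
  λ = 4: with am = 4 and gm = 2, the partition is not yet determined (e.g. several partitions of 4 into 2 parts exist). Let N = A − (4)·I. Computing rank(N^1) = 2, rank(N^2) = 0; the number of blocks of size ≥ j is rank(N^{j−1}) − rank(N^j), giving [2, 2]. So we have 2 block(s) of size 2 → block sizes [2, 2]

Assembling the blocks gives a Jordan form
J =
  [4, 1, 0, 0]
  [0, 4, 0, 0]
  [0, 0, 4, 1]
  [0, 0, 0, 4]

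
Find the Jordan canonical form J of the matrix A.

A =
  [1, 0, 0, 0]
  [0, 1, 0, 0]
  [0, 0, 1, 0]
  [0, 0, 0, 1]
J_1(1) ⊕ J_1(1) ⊕ J_1(1) ⊕ J_1(1)

The characteristic polynomial is
  det(x·I − A) = x^4 - 4*x^3 + 6*x^2 - 4*x + 1 = (x - 1)^4

Eigenvalues and multiplicities (the geometric multiplicity of λ is n − rank(A − λI), which equals the number of Jordan blocks for λ):
  λ = 1: algebraic multiplicity = 4, geometric multiplicity = 4

Determining the block sizes for each eigenvalue:
  λ = 1: gm = am = 4, so every block has size 1 → block sizes [1, 1, 1, 1]

Assembling the blocks gives a Jordan form
J =
  [1, 0, 0, 0]
  [0, 1, 0, 0]
  [0, 0, 1, 0]
  [0, 0, 0, 1]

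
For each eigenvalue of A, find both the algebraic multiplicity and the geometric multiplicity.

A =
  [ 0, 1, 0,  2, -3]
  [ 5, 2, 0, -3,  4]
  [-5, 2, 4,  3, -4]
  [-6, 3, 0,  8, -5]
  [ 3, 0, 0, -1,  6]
λ = 4: alg = 5, geom = 3

Step 1 — factor the characteristic polynomial to read off the algebraic multiplicities:
  χ_A(x) = (x - 4)^5

Step 2 — compute geometric multiplicities via the rank-nullity identity g(λ) = n − rank(A − λI):
  rank(A − (4)·I) = 2, so dim ker(A − (4)·I) = n − 2 = 3

Summary:
  λ = 4: algebraic multiplicity = 5, geometric multiplicity = 3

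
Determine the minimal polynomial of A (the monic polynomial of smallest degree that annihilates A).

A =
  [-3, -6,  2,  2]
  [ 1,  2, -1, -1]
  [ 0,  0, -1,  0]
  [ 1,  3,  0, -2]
x^3 + 3*x^2 + 3*x + 1

The characteristic polynomial is χ_A(x) = (x + 1)^4, so the eigenvalues are known. The minimal polynomial is
  m_A(x) = Π_λ (x − λ)^{k_λ}
where k_λ is the size of the *largest* Jordan block for λ (equivalently, the smallest k with (A − λI)^k v = 0 for every generalised eigenvector v of λ).

  λ = -1: largest Jordan block has size 3, contributing (x + 1)^3

So m_A(x) = (x + 1)^3 = x^3 + 3*x^2 + 3*x + 1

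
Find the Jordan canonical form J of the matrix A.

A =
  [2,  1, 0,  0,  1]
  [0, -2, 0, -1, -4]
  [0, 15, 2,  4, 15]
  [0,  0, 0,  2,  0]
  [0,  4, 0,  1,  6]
J_2(2) ⊕ J_2(2) ⊕ J_1(2)

The characteristic polynomial is
  det(x·I − A) = x^5 - 10*x^4 + 40*x^3 - 80*x^2 + 80*x - 32 = (x - 2)^5

Eigenvalues and multiplicities (the geometric multiplicity of λ is n − rank(A − λI), which equals the number of Jordan blocks for λ):
  λ = 2: algebraic multiplicity = 5, geometric multiplicity = 3

Determining the block sizes for each eigenvalue:
  λ = 2: with am = 5 and gm = 3, the partition is not yet determined (e.g. several partitions of 5 into 3 parts exist). Let N = A − (2)·I. Computing rank(N^1) = 2, rank(N^2) = 0; the number of blocks of size ≥ j is rank(N^{j−1}) − rank(N^j), giving [3, 2]. So we have 2 block(s) of size 2, 1 block(s) of size 1 → block sizes [2, 2, 1]

Assembling the blocks gives a Jordan form
J =
  [2, 1, 0, 0, 0]
  [0, 2, 0, 0, 0]
  [0, 0, 2, 1, 0]
  [0, 0, 0, 2, 0]
  [0, 0, 0, 0, 2]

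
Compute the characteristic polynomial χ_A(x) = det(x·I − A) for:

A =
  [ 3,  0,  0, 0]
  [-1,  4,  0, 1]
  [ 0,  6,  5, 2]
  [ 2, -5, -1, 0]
x^4 - 12*x^3 + 54*x^2 - 108*x + 81

Expanding det(x·I − A) (e.g. by cofactor expansion or by noting that A is similar to its Jordan form J, which has the same characteristic polynomial as A) gives
  χ_A(x) = x^4 - 12*x^3 + 54*x^2 - 108*x + 81
which factors as (x - 3)^4. The eigenvalues (with algebraic multiplicities) are λ = 3 with multiplicity 4.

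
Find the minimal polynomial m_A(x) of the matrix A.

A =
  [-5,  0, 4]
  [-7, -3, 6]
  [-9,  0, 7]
x^3 + x^2 - 5*x + 3

The characteristic polynomial is χ_A(x) = (x - 1)^2*(x + 3), so the eigenvalues are known. The minimal polynomial is
  m_A(x) = Π_λ (x − λ)^{k_λ}
where k_λ is the size of the *largest* Jordan block for λ (equivalently, the smallest k with (A − λI)^k v = 0 for every generalised eigenvector v of λ).

  λ = -3: largest Jordan block has size 1, contributing (x + 3)
  λ = 1: largest Jordan block has size 2, contributing (x − 1)^2

So m_A(x) = (x - 1)^2*(x + 3) = x^3 + x^2 - 5*x + 3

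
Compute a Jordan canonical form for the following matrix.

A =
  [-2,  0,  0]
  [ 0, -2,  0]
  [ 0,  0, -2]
J_1(-2) ⊕ J_1(-2) ⊕ J_1(-2)

The characteristic polynomial is
  det(x·I − A) = x^3 + 6*x^2 + 12*x + 8 = (x + 2)^3

Eigenvalues and multiplicities (the geometric multiplicity of λ is n − rank(A − λI), which equals the number of Jordan blocks for λ):
  λ = -2: algebraic multiplicity = 3, geometric multiplicity = 3

Determining the block sizes for each eigenvalue:
  λ = -2: gm = am = 3, so every block has size 1 → block sizes [1, 1, 1]

Assembling the blocks gives a Jordan form
J =
  [-2,  0,  0]
  [ 0, -2,  0]
  [ 0,  0, -2]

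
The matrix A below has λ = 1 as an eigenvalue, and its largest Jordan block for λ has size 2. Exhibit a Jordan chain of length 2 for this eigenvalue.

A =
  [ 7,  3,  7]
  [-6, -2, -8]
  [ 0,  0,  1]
A Jordan chain for λ = 1 of length 2:
v_1 = (-1, 2, 0)ᵀ
v_2 = (1, 0, -1)ᵀ

Let N = A − (1)·I. We want v_2 with N^2 v_2 = 0 but N^1 v_2 ≠ 0; then v_{j-1} := N · v_j for j = 2, …, 2.

Pick v_2 = (1, 0, -1)ᵀ.
Then v_1 = N · v_2 = (-1, 2, 0)ᵀ.

Sanity check: (A − (1)·I) v_1 = (0, 0, 0)ᵀ = 0. ✓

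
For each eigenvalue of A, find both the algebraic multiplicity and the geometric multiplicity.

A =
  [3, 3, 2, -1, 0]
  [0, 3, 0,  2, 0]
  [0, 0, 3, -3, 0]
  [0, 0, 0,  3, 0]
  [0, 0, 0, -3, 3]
λ = 3: alg = 5, geom = 3

Step 1 — factor the characteristic polynomial to read off the algebraic multiplicities:
  χ_A(x) = (x - 3)^5

Step 2 — compute geometric multiplicities via the rank-nullity identity g(λ) = n − rank(A − λI):
  rank(A − (3)·I) = 2, so dim ker(A − (3)·I) = n − 2 = 3

Summary:
  λ = 3: algebraic multiplicity = 5, geometric multiplicity = 3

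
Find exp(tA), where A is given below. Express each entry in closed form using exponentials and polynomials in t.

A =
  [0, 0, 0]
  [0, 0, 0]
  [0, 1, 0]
e^{tA} =
  [1, 0, 0]
  [0, 1, 0]
  [0, t, 1]

Strategy: write A = P · J · P⁻¹ where J is a Jordan canonical form, so e^{tA} = P · e^{tJ} · P⁻¹, and e^{tJ} can be computed block-by-block.

A has Jordan form
J =
  [0, 1, 0]
  [0, 0, 0]
  [0, 0, 0]
(up to reordering of blocks).

Per-block formulas:
  For a 2×2 Jordan block J_2(0): exp(t · J_2(0)) = e^(0t)·(I + t·N), where N is the 2×2 nilpotent shift.
  For a 1×1 block at λ = 0: exp(t · [0]) = [e^(0t)].

After assembling e^{tJ} and conjugating by P, we get:

e^{tA} =
  [1, 0, 0]
  [0, 1, 0]
  [0, t, 1]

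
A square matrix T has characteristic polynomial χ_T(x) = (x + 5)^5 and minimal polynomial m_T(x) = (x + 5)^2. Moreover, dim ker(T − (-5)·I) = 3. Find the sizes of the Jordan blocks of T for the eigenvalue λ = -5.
Block sizes for λ = -5: [2, 2, 1]

Step 1 — from the characteristic polynomial, algebraic multiplicity of λ = -5 is 5. From dim ker(T − (-5)·I) = 3, there are exactly 3 Jordan blocks for λ = -5.
Step 2 — from the minimal polynomial, the factor (x + 5)^2 tells us the largest block for λ = -5 has size 2.
Step 3 — with total size 5, 3 blocks, and largest block 2, the block sizes (in nonincreasing order) are [2, 2, 1].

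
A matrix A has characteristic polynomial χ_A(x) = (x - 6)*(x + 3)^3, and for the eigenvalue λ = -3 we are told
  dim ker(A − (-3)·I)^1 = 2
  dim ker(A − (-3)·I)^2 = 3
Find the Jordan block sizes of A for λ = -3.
Block sizes for λ = -3: [2, 1]

From the dimensions of kernels of powers, the number of Jordan blocks of size at least j is d_j − d_{j−1} where d_j = dim ker(N^j) (with d_0 = 0). Computing the differences gives [2, 1].
The number of blocks of size exactly k is (#blocks of size ≥ k) − (#blocks of size ≥ k + 1), so the partition is: 1 block(s) of size 1, 1 block(s) of size 2.
In nonincreasing order the block sizes are [2, 1].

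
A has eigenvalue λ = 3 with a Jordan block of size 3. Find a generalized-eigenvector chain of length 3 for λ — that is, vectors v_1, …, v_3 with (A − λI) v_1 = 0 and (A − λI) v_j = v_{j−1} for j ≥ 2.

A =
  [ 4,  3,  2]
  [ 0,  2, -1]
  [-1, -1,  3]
A Jordan chain for λ = 3 of length 3:
v_1 = (-1, 1, -1)ᵀ
v_2 = (1, 0, -1)ᵀ
v_3 = (1, 0, 0)ᵀ

Let N = A − (3)·I. We want v_3 with N^3 v_3 = 0 but N^2 v_3 ≠ 0; then v_{j-1} := N · v_j for j = 3, …, 2.

Pick v_3 = (1, 0, 0)ᵀ.
Then v_2 = N · v_3 = (1, 0, -1)ᵀ.
Then v_1 = N · v_2 = (-1, 1, -1)ᵀ.

Sanity check: (A − (3)·I) v_1 = (0, 0, 0)ᵀ = 0. ✓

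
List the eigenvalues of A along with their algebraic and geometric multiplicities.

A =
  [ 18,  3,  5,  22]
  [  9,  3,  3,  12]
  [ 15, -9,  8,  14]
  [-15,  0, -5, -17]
λ = 3: alg = 4, geom = 2

Step 1 — factor the characteristic polynomial to read off the algebraic multiplicities:
  χ_A(x) = (x - 3)^4

Step 2 — compute geometric multiplicities via the rank-nullity identity g(λ) = n − rank(A − λI):
  rank(A − (3)·I) = 2, so dim ker(A − (3)·I) = n − 2 = 2

Summary:
  λ = 3: algebraic multiplicity = 4, geometric multiplicity = 2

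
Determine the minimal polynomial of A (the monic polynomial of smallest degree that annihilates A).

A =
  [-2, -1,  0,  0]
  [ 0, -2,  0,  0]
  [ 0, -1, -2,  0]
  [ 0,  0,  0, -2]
x^2 + 4*x + 4

The characteristic polynomial is χ_A(x) = (x + 2)^4, so the eigenvalues are known. The minimal polynomial is
  m_A(x) = Π_λ (x − λ)^{k_λ}
where k_λ is the size of the *largest* Jordan block for λ (equivalently, the smallest k with (A − λI)^k v = 0 for every generalised eigenvector v of λ).

  λ = -2: largest Jordan block has size 2, contributing (x + 2)^2

So m_A(x) = (x + 2)^2 = x^2 + 4*x + 4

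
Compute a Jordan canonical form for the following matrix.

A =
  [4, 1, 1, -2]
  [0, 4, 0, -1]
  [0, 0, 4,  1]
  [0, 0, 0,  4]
J_2(4) ⊕ J_2(4)

The characteristic polynomial is
  det(x·I − A) = x^4 - 16*x^3 + 96*x^2 - 256*x + 256 = (x - 4)^4

Eigenvalues and multiplicities (the geometric multiplicity of λ is n − rank(A − λI), which equals the number of Jordan blocks for λ):
  λ = 4: algebraic multiplicity = 4, geometric multiplicity = 2

Determining the block sizes for each eigenvalue:
  λ = 4: with am = 4 and gm = 2, the partition is not yet determined (e.g. several partitions of 4 into 2 parts exist). Let N = A − (4)·I. Computing rank(N^1) = 2, rank(N^2) = 0; the number of blocks of size ≥ j is rank(N^{j−1}) − rank(N^j), giving [2, 2]. So we have 2 block(s) of size 2 → block sizes [2, 2]

Assembling the blocks gives a Jordan form
J =
  [4, 1, 0, 0]
  [0, 4, 0, 0]
  [0, 0, 4, 1]
  [0, 0, 0, 4]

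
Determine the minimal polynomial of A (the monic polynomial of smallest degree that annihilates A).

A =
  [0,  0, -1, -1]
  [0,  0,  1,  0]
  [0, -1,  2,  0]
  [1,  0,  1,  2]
x^3 - 3*x^2 + 3*x - 1

The characteristic polynomial is χ_A(x) = (x - 1)^4, so the eigenvalues are known. The minimal polynomial is
  m_A(x) = Π_λ (x − λ)^{k_λ}
where k_λ is the size of the *largest* Jordan block for λ (equivalently, the smallest k with (A − λI)^k v = 0 for every generalised eigenvector v of λ).

  λ = 1: largest Jordan block has size 3, contributing (x − 1)^3

So m_A(x) = (x - 1)^3 = x^3 - 3*x^2 + 3*x - 1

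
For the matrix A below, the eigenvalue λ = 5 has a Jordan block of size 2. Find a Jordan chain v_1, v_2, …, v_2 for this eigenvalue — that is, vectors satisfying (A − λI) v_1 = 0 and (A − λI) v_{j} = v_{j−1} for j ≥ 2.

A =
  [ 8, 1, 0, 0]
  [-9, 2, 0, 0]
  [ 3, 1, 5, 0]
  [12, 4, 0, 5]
A Jordan chain for λ = 5 of length 2:
v_1 = (3, -9, 3, 12)ᵀ
v_2 = (1, 0, 0, 0)ᵀ

Let N = A − (5)·I. We want v_2 with N^2 v_2 = 0 but N^1 v_2 ≠ 0; then v_{j-1} := N · v_j for j = 2, …, 2.

Pick v_2 = (1, 0, 0, 0)ᵀ.
Then v_1 = N · v_2 = (3, -9, 3, 12)ᵀ.

Sanity check: (A − (5)·I) v_1 = (0, 0, 0, 0)ᵀ = 0. ✓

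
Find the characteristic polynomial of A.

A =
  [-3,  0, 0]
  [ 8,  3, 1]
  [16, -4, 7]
x^3 - 7*x^2 - 5*x + 75

Expanding det(x·I − A) (e.g. by cofactor expansion or by noting that A is similar to its Jordan form J, which has the same characteristic polynomial as A) gives
  χ_A(x) = x^3 - 7*x^2 - 5*x + 75
which factors as (x - 5)^2*(x + 3). The eigenvalues (with algebraic multiplicities) are λ = -3 with multiplicity 1, λ = 5 with multiplicity 2.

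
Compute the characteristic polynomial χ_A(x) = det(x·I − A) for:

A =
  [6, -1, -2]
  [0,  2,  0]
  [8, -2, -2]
x^3 - 6*x^2 + 12*x - 8

Expanding det(x·I − A) (e.g. by cofactor expansion or by noting that A is similar to its Jordan form J, which has the same characteristic polynomial as A) gives
  χ_A(x) = x^3 - 6*x^2 + 12*x - 8
which factors as (x - 2)^3. The eigenvalues (with algebraic multiplicities) are λ = 2 with multiplicity 3.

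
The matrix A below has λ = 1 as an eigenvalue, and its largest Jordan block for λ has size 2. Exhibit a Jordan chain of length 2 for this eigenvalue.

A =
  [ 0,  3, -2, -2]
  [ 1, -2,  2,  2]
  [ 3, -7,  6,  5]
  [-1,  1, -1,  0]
A Jordan chain for λ = 1 of length 2:
v_1 = (-1, 1, 3, -1)ᵀ
v_2 = (1, 0, 0, 0)ᵀ

Let N = A − (1)·I. We want v_2 with N^2 v_2 = 0 but N^1 v_2 ≠ 0; then v_{j-1} := N · v_j for j = 2, …, 2.

Pick v_2 = (1, 0, 0, 0)ᵀ.
Then v_1 = N · v_2 = (-1, 1, 3, -1)ᵀ.

Sanity check: (A − (1)·I) v_1 = (0, 0, 0, 0)ᵀ = 0. ✓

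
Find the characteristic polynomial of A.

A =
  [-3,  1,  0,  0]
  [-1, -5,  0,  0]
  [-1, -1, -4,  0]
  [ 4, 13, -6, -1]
x^4 + 13*x^3 + 60*x^2 + 112*x + 64

Expanding det(x·I − A) (e.g. by cofactor expansion or by noting that A is similar to its Jordan form J, which has the same characteristic polynomial as A) gives
  χ_A(x) = x^4 + 13*x^3 + 60*x^2 + 112*x + 64
which factors as (x + 1)*(x + 4)^3. The eigenvalues (with algebraic multiplicities) are λ = -4 with multiplicity 3, λ = -1 with multiplicity 1.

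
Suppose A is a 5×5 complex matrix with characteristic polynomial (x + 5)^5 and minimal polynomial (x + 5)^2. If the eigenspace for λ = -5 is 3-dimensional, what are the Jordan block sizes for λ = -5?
Block sizes for λ = -5: [2, 2, 1]

Step 1 — from the characteristic polynomial, algebraic multiplicity of λ = -5 is 5. From dim ker(A − (-5)·I) = 3, there are exactly 3 Jordan blocks for λ = -5.
Step 2 — from the minimal polynomial, the factor (x + 5)^2 tells us the largest block for λ = -5 has size 2.
Step 3 — with total size 5, 3 blocks, and largest block 2, the block sizes (in nonincreasing order) are [2, 2, 1].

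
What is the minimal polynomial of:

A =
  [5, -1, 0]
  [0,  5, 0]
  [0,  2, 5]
x^2 - 10*x + 25

The characteristic polynomial is χ_A(x) = (x - 5)^3, so the eigenvalues are known. The minimal polynomial is
  m_A(x) = Π_λ (x − λ)^{k_λ}
where k_λ is the size of the *largest* Jordan block for λ (equivalently, the smallest k with (A − λI)^k v = 0 for every generalised eigenvector v of λ).

  λ = 5: largest Jordan block has size 2, contributing (x − 5)^2

So m_A(x) = (x - 5)^2 = x^2 - 10*x + 25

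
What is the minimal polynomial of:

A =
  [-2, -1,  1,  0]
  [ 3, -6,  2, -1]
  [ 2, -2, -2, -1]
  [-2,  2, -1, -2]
x^2 + 6*x + 9

The characteristic polynomial is χ_A(x) = (x + 3)^4, so the eigenvalues are known. The minimal polynomial is
  m_A(x) = Π_λ (x − λ)^{k_λ}
where k_λ is the size of the *largest* Jordan block for λ (equivalently, the smallest k with (A − λI)^k v = 0 for every generalised eigenvector v of λ).

  λ = -3: largest Jordan block has size 2, contributing (x + 3)^2

So m_A(x) = (x + 3)^2 = x^2 + 6*x + 9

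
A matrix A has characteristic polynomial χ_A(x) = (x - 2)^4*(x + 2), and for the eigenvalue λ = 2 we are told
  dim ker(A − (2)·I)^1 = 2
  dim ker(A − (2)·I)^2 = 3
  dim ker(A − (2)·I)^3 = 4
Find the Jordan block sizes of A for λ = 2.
Block sizes for λ = 2: [3, 1]

From the dimensions of kernels of powers, the number of Jordan blocks of size at least j is d_j − d_{j−1} where d_j = dim ker(N^j) (with d_0 = 0). Computing the differences gives [2, 1, 1].
The number of blocks of size exactly k is (#blocks of size ≥ k) − (#blocks of size ≥ k + 1), so the partition is: 1 block(s) of size 1, 1 block(s) of size 3.
In nonincreasing order the block sizes are [3, 1].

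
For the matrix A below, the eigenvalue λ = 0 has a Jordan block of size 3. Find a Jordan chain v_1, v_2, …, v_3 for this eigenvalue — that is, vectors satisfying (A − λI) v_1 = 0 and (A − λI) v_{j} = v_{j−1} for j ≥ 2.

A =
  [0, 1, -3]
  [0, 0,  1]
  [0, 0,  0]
A Jordan chain for λ = 0 of length 3:
v_1 = (1, 0, 0)ᵀ
v_2 = (-3, 1, 0)ᵀ
v_3 = (0, 0, 1)ᵀ

Let N = A − (0)·I. We want v_3 with N^3 v_3 = 0 but N^2 v_3 ≠ 0; then v_{j-1} := N · v_j for j = 3, …, 2.

Pick v_3 = (0, 0, 1)ᵀ.
Then v_2 = N · v_3 = (-3, 1, 0)ᵀ.
Then v_1 = N · v_2 = (1, 0, 0)ᵀ.

Sanity check: (A − (0)·I) v_1 = (0, 0, 0)ᵀ = 0. ✓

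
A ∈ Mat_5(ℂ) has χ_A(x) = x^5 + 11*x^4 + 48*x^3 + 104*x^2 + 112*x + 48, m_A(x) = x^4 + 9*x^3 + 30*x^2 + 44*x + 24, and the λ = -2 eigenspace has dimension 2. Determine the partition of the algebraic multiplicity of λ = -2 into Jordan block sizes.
Block sizes for λ = -2: [3, 1]

Step 1 — from the characteristic polynomial, algebraic multiplicity of λ = -2 is 4. From dim ker(A − (-2)·I) = 2, there are exactly 2 Jordan blocks for λ = -2.
Step 2 — from the minimal polynomial, the factor (x + 2)^3 tells us the largest block for λ = -2 has size 3.
Step 3 — with total size 4, 2 blocks, and largest block 3, the block sizes (in nonincreasing order) are [3, 1].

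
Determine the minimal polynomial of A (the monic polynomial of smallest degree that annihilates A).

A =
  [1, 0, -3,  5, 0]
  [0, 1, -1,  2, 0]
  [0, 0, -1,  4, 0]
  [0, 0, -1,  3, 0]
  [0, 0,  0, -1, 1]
x^3 - 3*x^2 + 3*x - 1

The characteristic polynomial is χ_A(x) = (x - 1)^5, so the eigenvalues are known. The minimal polynomial is
  m_A(x) = Π_λ (x − λ)^{k_λ}
where k_λ is the size of the *largest* Jordan block for λ (equivalently, the smallest k with (A − λI)^k v = 0 for every generalised eigenvector v of λ).

  λ = 1: largest Jordan block has size 3, contributing (x − 1)^3

So m_A(x) = (x - 1)^3 = x^3 - 3*x^2 + 3*x - 1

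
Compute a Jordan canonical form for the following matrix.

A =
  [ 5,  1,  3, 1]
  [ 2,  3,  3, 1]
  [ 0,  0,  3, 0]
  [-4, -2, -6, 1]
J_3(3) ⊕ J_1(3)

The characteristic polynomial is
  det(x·I − A) = x^4 - 12*x^3 + 54*x^2 - 108*x + 81 = (x - 3)^4

Eigenvalues and multiplicities (the geometric multiplicity of λ is n − rank(A − λI), which equals the number of Jordan blocks for λ):
  λ = 3: algebraic multiplicity = 4, geometric multiplicity = 2

Determining the block sizes for each eigenvalue:
  λ = 3: with am = 4 and gm = 2, the partition is not yet determined (e.g. several partitions of 4 into 2 parts exist). Let N = A − (3)·I. Computing rank(N^1) = 2, rank(N^2) = 1, rank(N^3) = 0; the number of blocks of size ≥ j is rank(N^{j−1}) − rank(N^j), giving [2, 1, 1]. So we have 1 block(s) of size 3, 1 block(s) of size 1 → block sizes [3, 1]

Assembling the blocks gives a Jordan form
J =
  [3, 1, 0, 0]
  [0, 3, 1, 0]
  [0, 0, 3, 0]
  [0, 0, 0, 3]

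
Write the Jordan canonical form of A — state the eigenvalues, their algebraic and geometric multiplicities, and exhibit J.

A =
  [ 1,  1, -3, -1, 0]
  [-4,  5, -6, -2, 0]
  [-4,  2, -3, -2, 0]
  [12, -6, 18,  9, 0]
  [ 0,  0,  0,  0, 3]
J_2(3) ⊕ J_1(3) ⊕ J_1(3) ⊕ J_1(3)

The characteristic polynomial is
  det(x·I − A) = x^5 - 15*x^4 + 90*x^3 - 270*x^2 + 405*x - 243 = (x - 3)^5

Eigenvalues and multiplicities (the geometric multiplicity of λ is n − rank(A − λI), which equals the number of Jordan blocks for λ):
  λ = 3: algebraic multiplicity = 5, geometric multiplicity = 4

Determining the block sizes for each eigenvalue:
  λ = 3: 4 blocks summing to 5 forces exactly one block of size 2 and the rest size 1 → block sizes [2, 1, 1, 1]

Assembling the blocks gives a Jordan form
J =
  [3, 1, 0, 0, 0]
  [0, 3, 0, 0, 0]
  [0, 0, 3, 0, 0]
  [0, 0, 0, 3, 0]
  [0, 0, 0, 0, 3]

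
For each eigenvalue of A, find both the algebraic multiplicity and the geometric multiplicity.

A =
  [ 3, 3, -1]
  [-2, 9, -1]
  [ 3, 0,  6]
λ = 6: alg = 3, geom = 1

Step 1 — factor the characteristic polynomial to read off the algebraic multiplicities:
  χ_A(x) = (x - 6)^3

Step 2 — compute geometric multiplicities via the rank-nullity identity g(λ) = n − rank(A − λI):
  rank(A − (6)·I) = 2, so dim ker(A − (6)·I) = n − 2 = 1

Summary:
  λ = 6: algebraic multiplicity = 3, geometric multiplicity = 1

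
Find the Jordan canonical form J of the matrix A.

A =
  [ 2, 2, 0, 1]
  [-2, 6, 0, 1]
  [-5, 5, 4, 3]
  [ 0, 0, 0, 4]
J_2(4) ⊕ J_2(4)

The characteristic polynomial is
  det(x·I − A) = x^4 - 16*x^3 + 96*x^2 - 256*x + 256 = (x - 4)^4

Eigenvalues and multiplicities (the geometric multiplicity of λ is n − rank(A − λI), which equals the number of Jordan blocks for λ):
  λ = 4: algebraic multiplicity = 4, geometric multiplicity = 2

Determining the block sizes for each eigenvalue:
  λ = 4: with am = 4 and gm = 2, the partition is not yet determined (e.g. several partitions of 4 into 2 parts exist). Let N = A − (4)·I. Computing rank(N^1) = 2, rank(N^2) = 0; the number of blocks of size ≥ j is rank(N^{j−1}) − rank(N^j), giving [2, 2]. So we have 2 block(s) of size 2 → block sizes [2, 2]

Assembling the blocks gives a Jordan form
J =
  [4, 1, 0, 0]
  [0, 4, 0, 0]
  [0, 0, 4, 1]
  [0, 0, 0, 4]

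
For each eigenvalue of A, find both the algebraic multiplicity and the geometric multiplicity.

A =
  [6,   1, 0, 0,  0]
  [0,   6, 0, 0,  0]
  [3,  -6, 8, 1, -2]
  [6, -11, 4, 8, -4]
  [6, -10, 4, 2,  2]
λ = 6: alg = 5, geom = 3

Step 1 — factor the characteristic polynomial to read off the algebraic multiplicities:
  χ_A(x) = (x - 6)^5

Step 2 — compute geometric multiplicities via the rank-nullity identity g(λ) = n − rank(A − λI):
  rank(A − (6)·I) = 2, so dim ker(A − (6)·I) = n − 2 = 3

Summary:
  λ = 6: algebraic multiplicity = 5, geometric multiplicity = 3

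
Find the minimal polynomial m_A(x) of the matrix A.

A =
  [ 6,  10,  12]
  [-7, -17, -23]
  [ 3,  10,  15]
x^3 - 4*x^2 - 3*x + 18

The characteristic polynomial is χ_A(x) = (x - 3)^2*(x + 2), so the eigenvalues are known. The minimal polynomial is
  m_A(x) = Π_λ (x − λ)^{k_λ}
where k_λ is the size of the *largest* Jordan block for λ (equivalently, the smallest k with (A − λI)^k v = 0 for every generalised eigenvector v of λ).

  λ = -2: largest Jordan block has size 1, contributing (x + 2)
  λ = 3: largest Jordan block has size 2, contributing (x − 3)^2

So m_A(x) = (x - 3)^2*(x + 2) = x^3 - 4*x^2 - 3*x + 18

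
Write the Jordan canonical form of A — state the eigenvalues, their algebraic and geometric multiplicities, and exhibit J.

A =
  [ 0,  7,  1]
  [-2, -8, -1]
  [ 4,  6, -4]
J_3(-4)

The characteristic polynomial is
  det(x·I − A) = x^3 + 12*x^2 + 48*x + 64 = (x + 4)^3

Eigenvalues and multiplicities (the geometric multiplicity of λ is n − rank(A − λI), which equals the number of Jordan blocks for λ):
  λ = -4: algebraic multiplicity = 3, geometric multiplicity = 1

Determining the block sizes for each eigenvalue:
  λ = -4: one block (gm = 1), so the single block has size am = 3 → block sizes [3]

Assembling the blocks gives a Jordan form
J =
  [-4,  1,  0]
  [ 0, -4,  1]
  [ 0,  0, -4]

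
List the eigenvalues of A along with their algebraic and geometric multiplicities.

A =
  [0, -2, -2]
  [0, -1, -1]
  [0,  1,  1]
λ = 0: alg = 3, geom = 2

Step 1 — factor the characteristic polynomial to read off the algebraic multiplicities:
  χ_A(x) = x^3

Step 2 — compute geometric multiplicities via the rank-nullity identity g(λ) = n − rank(A − λI):
  rank(A − (0)·I) = 1, so dim ker(A − (0)·I) = n − 1 = 2

Summary:
  λ = 0: algebraic multiplicity = 3, geometric multiplicity = 2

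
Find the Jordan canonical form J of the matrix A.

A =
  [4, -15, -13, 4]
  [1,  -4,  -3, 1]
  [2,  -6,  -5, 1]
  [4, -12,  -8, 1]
J_2(-1) ⊕ J_2(-1)

The characteristic polynomial is
  det(x·I − A) = x^4 + 4*x^3 + 6*x^2 + 4*x + 1 = (x + 1)^4

Eigenvalues and multiplicities (the geometric multiplicity of λ is n − rank(A − λI), which equals the number of Jordan blocks for λ):
  λ = -1: algebraic multiplicity = 4, geometric multiplicity = 2

Determining the block sizes for each eigenvalue:
  λ = -1: with am = 4 and gm = 2, the partition is not yet determined (e.g. several partitions of 4 into 2 parts exist). Let N = A − (-1)·I. Computing rank(N^1) = 2, rank(N^2) = 0; the number of blocks of size ≥ j is rank(N^{j−1}) − rank(N^j), giving [2, 2]. So we have 2 block(s) of size 2 → block sizes [2, 2]

Assembling the blocks gives a Jordan form
J =
  [-1,  1,  0,  0]
  [ 0, -1,  0,  0]
  [ 0,  0, -1,  1]
  [ 0,  0,  0, -1]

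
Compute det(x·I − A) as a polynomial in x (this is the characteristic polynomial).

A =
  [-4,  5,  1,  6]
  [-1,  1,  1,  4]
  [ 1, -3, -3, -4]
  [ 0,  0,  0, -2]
x^4 + 8*x^3 + 24*x^2 + 32*x + 16

Expanding det(x·I − A) (e.g. by cofactor expansion or by noting that A is similar to its Jordan form J, which has the same characteristic polynomial as A) gives
  χ_A(x) = x^4 + 8*x^3 + 24*x^2 + 32*x + 16
which factors as (x + 2)^4. The eigenvalues (with algebraic multiplicities) are λ = -2 with multiplicity 4.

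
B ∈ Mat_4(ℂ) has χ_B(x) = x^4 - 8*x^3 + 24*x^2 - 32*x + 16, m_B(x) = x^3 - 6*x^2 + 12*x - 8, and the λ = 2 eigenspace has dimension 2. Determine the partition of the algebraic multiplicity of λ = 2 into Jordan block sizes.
Block sizes for λ = 2: [3, 1]

Step 1 — from the characteristic polynomial, algebraic multiplicity of λ = 2 is 4. From dim ker(B − (2)·I) = 2, there are exactly 2 Jordan blocks for λ = 2.
Step 2 — from the minimal polynomial, the factor (x − 2)^3 tells us the largest block for λ = 2 has size 3.
Step 3 — with total size 4, 2 blocks, and largest block 3, the block sizes (in nonincreasing order) are [3, 1].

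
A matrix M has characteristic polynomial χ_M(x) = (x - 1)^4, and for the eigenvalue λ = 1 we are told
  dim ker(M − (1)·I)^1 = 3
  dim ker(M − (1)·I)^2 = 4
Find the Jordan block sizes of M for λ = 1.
Block sizes for λ = 1: [2, 1, 1]

From the dimensions of kernels of powers, the number of Jordan blocks of size at least j is d_j − d_{j−1} where d_j = dim ker(N^j) (with d_0 = 0). Computing the differences gives [3, 1].
The number of blocks of size exactly k is (#blocks of size ≥ k) − (#blocks of size ≥ k + 1), so the partition is: 2 block(s) of size 1, 1 block(s) of size 2.
In nonincreasing order the block sizes are [2, 1, 1].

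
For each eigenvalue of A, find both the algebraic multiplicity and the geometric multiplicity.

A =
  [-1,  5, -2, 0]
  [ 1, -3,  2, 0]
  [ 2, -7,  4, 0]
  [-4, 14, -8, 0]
λ = 0: alg = 4, geom = 2

Step 1 — factor the characteristic polynomial to read off the algebraic multiplicities:
  χ_A(x) = x^4

Step 2 — compute geometric multiplicities via the rank-nullity identity g(λ) = n − rank(A − λI):
  rank(A − (0)·I) = 2, so dim ker(A − (0)·I) = n − 2 = 2

Summary:
  λ = 0: algebraic multiplicity = 4, geometric multiplicity = 2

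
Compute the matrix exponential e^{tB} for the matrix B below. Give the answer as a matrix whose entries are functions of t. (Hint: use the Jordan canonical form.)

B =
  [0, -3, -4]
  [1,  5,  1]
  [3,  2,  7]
e^{tB} =
  [t^2*exp(4*t)/2 - 4*t*exp(4*t) + exp(4*t), t^2*exp(4*t)/2 - 3*t*exp(4*t), t^2*exp(4*t)/2 - 4*t*exp(4*t)]
  [t*exp(4*t), t*exp(4*t) + exp(4*t), t*exp(4*t)]
  [-t^2*exp(4*t)/2 + 3*t*exp(4*t), -t^2*exp(4*t)/2 + 2*t*exp(4*t), -t^2*exp(4*t)/2 + 3*t*exp(4*t) + exp(4*t)]

Strategy: write B = P · J · P⁻¹ where J is a Jordan canonical form, so e^{tB} = P · e^{tJ} · P⁻¹, and e^{tJ} can be computed block-by-block.

B has Jordan form
J =
  [4, 1, 0]
  [0, 4, 1]
  [0, 0, 4]
(up to reordering of blocks).

Per-block formulas:
  For a 3×3 Jordan block J_3(4): exp(t · J_3(4)) = e^(4t)·(I + t·N + (t^2/2)·N^2), where N is the 3×3 nilpotent shift.

After assembling e^{tJ} and conjugating by P, we get:

e^{tB} =
  [t^2*exp(4*t)/2 - 4*t*exp(4*t) + exp(4*t), t^2*exp(4*t)/2 - 3*t*exp(4*t), t^2*exp(4*t)/2 - 4*t*exp(4*t)]
  [t*exp(4*t), t*exp(4*t) + exp(4*t), t*exp(4*t)]
  [-t^2*exp(4*t)/2 + 3*t*exp(4*t), -t^2*exp(4*t)/2 + 2*t*exp(4*t), -t^2*exp(4*t)/2 + 3*t*exp(4*t) + exp(4*t)]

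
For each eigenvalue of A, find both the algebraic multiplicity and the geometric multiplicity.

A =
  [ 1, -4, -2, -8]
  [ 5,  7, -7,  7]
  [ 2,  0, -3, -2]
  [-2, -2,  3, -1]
λ = 1: alg = 4, geom = 2

Step 1 — factor the characteristic polynomial to read off the algebraic multiplicities:
  χ_A(x) = (x - 1)^4

Step 2 — compute geometric multiplicities via the rank-nullity identity g(λ) = n − rank(A − λI):
  rank(A − (1)·I) = 2, so dim ker(A − (1)·I) = n − 2 = 2

Summary:
  λ = 1: algebraic multiplicity = 4, geometric multiplicity = 2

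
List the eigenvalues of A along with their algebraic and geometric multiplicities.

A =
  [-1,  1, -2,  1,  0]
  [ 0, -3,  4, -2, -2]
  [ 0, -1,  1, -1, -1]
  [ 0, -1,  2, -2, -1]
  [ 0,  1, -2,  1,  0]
λ = -1: alg = 5, geom = 3

Step 1 — factor the characteristic polynomial to read off the algebraic multiplicities:
  χ_A(x) = (x + 1)^5

Step 2 — compute geometric multiplicities via the rank-nullity identity g(λ) = n − rank(A − λI):
  rank(A − (-1)·I) = 2, so dim ker(A − (-1)·I) = n − 2 = 3

Summary:
  λ = -1: algebraic multiplicity = 5, geometric multiplicity = 3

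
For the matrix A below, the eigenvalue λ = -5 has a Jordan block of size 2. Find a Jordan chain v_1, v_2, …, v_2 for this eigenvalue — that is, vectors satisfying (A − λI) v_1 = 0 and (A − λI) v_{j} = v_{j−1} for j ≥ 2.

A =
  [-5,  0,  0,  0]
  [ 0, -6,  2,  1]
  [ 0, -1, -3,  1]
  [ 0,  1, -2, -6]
A Jordan chain for λ = -5 of length 2:
v_1 = (0, -1, -1, 1)ᵀ
v_2 = (0, 1, 0, 0)ᵀ

Let N = A − (-5)·I. We want v_2 with N^2 v_2 = 0 but N^1 v_2 ≠ 0; then v_{j-1} := N · v_j for j = 2, …, 2.

Pick v_2 = (0, 1, 0, 0)ᵀ.
Then v_1 = N · v_2 = (0, -1, -1, 1)ᵀ.

Sanity check: (A − (-5)·I) v_1 = (0, 0, 0, 0)ᵀ = 0. ✓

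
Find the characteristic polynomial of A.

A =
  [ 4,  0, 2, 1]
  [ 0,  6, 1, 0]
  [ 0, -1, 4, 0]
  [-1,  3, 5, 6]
x^4 - 20*x^3 + 150*x^2 - 500*x + 625

Expanding det(x·I − A) (e.g. by cofactor expansion or by noting that A is similar to its Jordan form J, which has the same characteristic polynomial as A) gives
  χ_A(x) = x^4 - 20*x^3 + 150*x^2 - 500*x + 625
which factors as (x - 5)^4. The eigenvalues (with algebraic multiplicities) are λ = 5 with multiplicity 4.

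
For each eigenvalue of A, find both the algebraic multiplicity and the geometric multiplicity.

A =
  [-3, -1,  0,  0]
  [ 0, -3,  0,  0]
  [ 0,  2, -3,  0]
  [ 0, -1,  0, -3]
λ = -3: alg = 4, geom = 3

Step 1 — factor the characteristic polynomial to read off the algebraic multiplicities:
  χ_A(x) = (x + 3)^4

Step 2 — compute geometric multiplicities via the rank-nullity identity g(λ) = n − rank(A − λI):
  rank(A − (-3)·I) = 1, so dim ker(A − (-3)·I) = n − 1 = 3

Summary:
  λ = -3: algebraic multiplicity = 4, geometric multiplicity = 3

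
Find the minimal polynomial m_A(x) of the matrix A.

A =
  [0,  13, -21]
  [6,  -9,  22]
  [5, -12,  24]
x^3 - 15*x^2 + 75*x - 125

The characteristic polynomial is χ_A(x) = (x - 5)^3, so the eigenvalues are known. The minimal polynomial is
  m_A(x) = Π_λ (x − λ)^{k_λ}
where k_λ is the size of the *largest* Jordan block for λ (equivalently, the smallest k with (A − λI)^k v = 0 for every generalised eigenvector v of λ).

  λ = 5: largest Jordan block has size 3, contributing (x − 5)^3

So m_A(x) = (x - 5)^3 = x^3 - 15*x^2 + 75*x - 125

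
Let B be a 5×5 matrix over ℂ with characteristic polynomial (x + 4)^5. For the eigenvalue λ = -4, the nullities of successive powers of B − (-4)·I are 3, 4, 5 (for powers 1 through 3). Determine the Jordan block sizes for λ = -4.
Block sizes for λ = -4: [3, 1, 1]

From the dimensions of kernels of powers, the number of Jordan blocks of size at least j is d_j − d_{j−1} where d_j = dim ker(N^j) (with d_0 = 0). Computing the differences gives [3, 1, 1].
The number of blocks of size exactly k is (#blocks of size ≥ k) − (#blocks of size ≥ k + 1), so the partition is: 2 block(s) of size 1, 1 block(s) of size 3.
In nonincreasing order the block sizes are [3, 1, 1].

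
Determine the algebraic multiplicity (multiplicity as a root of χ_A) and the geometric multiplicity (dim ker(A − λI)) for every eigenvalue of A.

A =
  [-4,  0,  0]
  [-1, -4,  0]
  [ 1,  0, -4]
λ = -4: alg = 3, geom = 2

Step 1 — factor the characteristic polynomial to read off the algebraic multiplicities:
  χ_A(x) = (x + 4)^3

Step 2 — compute geometric multiplicities via the rank-nullity identity g(λ) = n − rank(A − λI):
  rank(A − (-4)·I) = 1, so dim ker(A − (-4)·I) = n − 1 = 2

Summary:
  λ = -4: algebraic multiplicity = 3, geometric multiplicity = 2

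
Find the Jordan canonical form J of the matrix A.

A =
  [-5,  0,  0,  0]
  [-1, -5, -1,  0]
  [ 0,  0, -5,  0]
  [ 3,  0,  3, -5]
J_2(-5) ⊕ J_1(-5) ⊕ J_1(-5)

The characteristic polynomial is
  det(x·I − A) = x^4 + 20*x^3 + 150*x^2 + 500*x + 625 = (x + 5)^4

Eigenvalues and multiplicities (the geometric multiplicity of λ is n − rank(A − λI), which equals the number of Jordan blocks for λ):
  λ = -5: algebraic multiplicity = 4, geometric multiplicity = 3

Determining the block sizes for each eigenvalue:
  λ = -5: 3 blocks summing to 4 forces exactly one block of size 2 and the rest size 1 → block sizes [2, 1, 1]

Assembling the blocks gives a Jordan form
J =
  [-5,  1,  0,  0]
  [ 0, -5,  0,  0]
  [ 0,  0, -5,  0]
  [ 0,  0,  0, -5]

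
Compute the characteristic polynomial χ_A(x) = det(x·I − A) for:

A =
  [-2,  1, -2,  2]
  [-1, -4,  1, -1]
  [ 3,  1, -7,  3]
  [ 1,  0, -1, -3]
x^4 + 16*x^3 + 96*x^2 + 256*x + 256

Expanding det(x·I − A) (e.g. by cofactor expansion or by noting that A is similar to its Jordan form J, which has the same characteristic polynomial as A) gives
  χ_A(x) = x^4 + 16*x^3 + 96*x^2 + 256*x + 256
which factors as (x + 4)^4. The eigenvalues (with algebraic multiplicities) are λ = -4 with multiplicity 4.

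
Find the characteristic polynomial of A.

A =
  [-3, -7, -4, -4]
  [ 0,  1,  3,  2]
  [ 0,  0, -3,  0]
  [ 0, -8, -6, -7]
x^4 + 12*x^3 + 54*x^2 + 108*x + 81

Expanding det(x·I − A) (e.g. by cofactor expansion or by noting that A is similar to its Jordan form J, which has the same characteristic polynomial as A) gives
  χ_A(x) = x^4 + 12*x^3 + 54*x^2 + 108*x + 81
which factors as (x + 3)^4. The eigenvalues (with algebraic multiplicities) are λ = -3 with multiplicity 4.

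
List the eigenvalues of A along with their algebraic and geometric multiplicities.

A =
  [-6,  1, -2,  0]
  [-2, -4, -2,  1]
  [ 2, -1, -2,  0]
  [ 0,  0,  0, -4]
λ = -4: alg = 4, geom = 2

Step 1 — factor the characteristic polynomial to read off the algebraic multiplicities:
  χ_A(x) = (x + 4)^4

Step 2 — compute geometric multiplicities via the rank-nullity identity g(λ) = n − rank(A − λI):
  rank(A − (-4)·I) = 2, so dim ker(A − (-4)·I) = n − 2 = 2

Summary:
  λ = -4: algebraic multiplicity = 4, geometric multiplicity = 2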